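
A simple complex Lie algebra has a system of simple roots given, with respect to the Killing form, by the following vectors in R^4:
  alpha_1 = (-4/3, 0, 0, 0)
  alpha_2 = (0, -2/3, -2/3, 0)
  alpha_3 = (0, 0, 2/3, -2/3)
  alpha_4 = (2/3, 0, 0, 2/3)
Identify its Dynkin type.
Compute the Cartan integers a_ij = 2(alpha_i, alpha_j)/(alpha_j, alpha_j); the resulting 4x4 Cartan matrix is
[[2, 0, 0, -2], [0, 2, -1, 0], [0, -1, 2, -1], [-1, 0, -1, 2]].
The roots have two lengths (squared-length ratio 2:1); the short ones are alpha_{2,3,4}. The associated Dynkin diagram is a chain of 4 nodes with a double edge at one end; the terminal node there is the unique long simple root (C_4), so the type is C_4 (the algebra sp(8)).

C_4 (sp(8))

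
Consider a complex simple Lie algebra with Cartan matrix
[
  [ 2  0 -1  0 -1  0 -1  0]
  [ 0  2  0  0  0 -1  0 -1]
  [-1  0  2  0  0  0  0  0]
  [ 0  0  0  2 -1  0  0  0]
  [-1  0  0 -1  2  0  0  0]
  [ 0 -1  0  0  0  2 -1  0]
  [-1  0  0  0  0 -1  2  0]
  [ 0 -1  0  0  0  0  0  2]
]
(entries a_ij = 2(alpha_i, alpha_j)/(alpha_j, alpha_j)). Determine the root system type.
E_8

The matrix has rank 8 with 2's on the diagonal. Reading the off-diagonal entries as Dynkin edges (a single edge where a_ij = a_ji = -1; a double or triple edge where a_ij * a_ji = 2 or 3), the diagram is a chain of 7 nodes with one extra node attached to the third node from one end (E_8). One simple-root ordering that puts it in standard form is (alpha_4, alpha_3, alpha_5, alpha_1, alpha_7, alpha_6, alpha_2, alpha_8). So the algebra is type E_8.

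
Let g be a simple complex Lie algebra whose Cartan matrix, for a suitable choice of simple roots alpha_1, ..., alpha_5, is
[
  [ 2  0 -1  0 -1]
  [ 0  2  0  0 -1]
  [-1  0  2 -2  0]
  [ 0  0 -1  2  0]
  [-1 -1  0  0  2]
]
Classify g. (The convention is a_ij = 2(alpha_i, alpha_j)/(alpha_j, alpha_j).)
The matrix has rank 5 with 2's on the diagonal. Reading the off-diagonal entries as Dynkin edges (a single edge where a_ij = a_ji = -1; a double or triple edge where a_ij * a_ji = 2 or 3), the diagram is a chain of 5 nodes with a double edge at one end; the terminal node there is the unique short simple root (B_5). One simple-root ordering that puts it in standard form is (alpha_2, alpha_5, alpha_1, alpha_3, alpha_4). So the algebra is type B_5, i.e. so(11).

B5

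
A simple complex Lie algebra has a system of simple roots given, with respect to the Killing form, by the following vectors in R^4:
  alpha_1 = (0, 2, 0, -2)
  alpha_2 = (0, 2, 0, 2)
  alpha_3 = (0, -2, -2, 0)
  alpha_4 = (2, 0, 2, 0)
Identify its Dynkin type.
D_4 (so(8))

Compute the Cartan integers a_ij = 2(alpha_i, alpha_j)/(alpha_j, alpha_j); the resulting 4x4 Cartan matrix is
[[2, 0, -1, 0], [0, 2, -1, 0], [-1, -1, 2, -1], [0, 0, -1, 2]].
All simple roots have the same length, so the diagram is simply laced. The associated Dynkin diagram is a chain of 2 nodes with a fork of two nodes at one end (D_4), so the type is D_4 (the algebra so(8)).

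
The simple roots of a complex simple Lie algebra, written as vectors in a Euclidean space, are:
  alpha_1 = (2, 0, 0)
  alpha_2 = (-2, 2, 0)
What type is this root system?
Compute the Cartan integers a_ij = 2(alpha_i, alpha_j)/(alpha_j, alpha_j); the resulting 2x2 Cartan matrix is
[[2, -1], [-2, 2]].
The roots have two lengths (squared-length ratio 2:1); the short ones are alpha_{1}. The associated Dynkin diagram is a chain of 2 nodes with a double edge at one end; the terminal node there is the unique short simple root (B_2), so the type is B_2 (the algebra so(5)).

B2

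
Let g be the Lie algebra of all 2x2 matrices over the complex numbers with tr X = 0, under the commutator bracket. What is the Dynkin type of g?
This is sl(2), which has dimension 2^2 - 1 = 3 and rank 2 - 1 = 1 (a Cartan subalgebra is the diagonal traceless matrices). In the classification of classical Lie algebras, the special linear algebra sl(n+1) has type A_n; here n = 1, so the Dynkin diagram is a chain of 1 nodes with single edges (A_1). Hence the type is A_1.

A_1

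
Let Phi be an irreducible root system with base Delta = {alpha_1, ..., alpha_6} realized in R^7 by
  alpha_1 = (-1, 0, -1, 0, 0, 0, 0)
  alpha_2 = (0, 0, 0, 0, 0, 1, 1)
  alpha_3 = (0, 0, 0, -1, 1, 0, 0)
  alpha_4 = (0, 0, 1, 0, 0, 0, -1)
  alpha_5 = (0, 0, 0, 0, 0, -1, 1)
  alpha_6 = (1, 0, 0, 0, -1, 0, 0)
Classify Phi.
Compute the Cartan integers a_ij = 2(alpha_i, alpha_j)/(alpha_j, alpha_j); the resulting 6x6 Cartan matrix is
[[2, 0, 0, -1, 0, -1], [0, 2, 0, -1, 0, 0], [0, 0, 2, 0, 0, -1], [-1, -1, 0, 2, -1, 0], [0, 0, 0, -1, 2, 0], [-1, 0, -1, 0, 0, 2]].
All simple roots have the same length, so the diagram is simply laced. The associated Dynkin diagram is a chain of 4 nodes with a fork of two nodes at one end (D_6), so the type is D_6 (the algebra so(12)).

D6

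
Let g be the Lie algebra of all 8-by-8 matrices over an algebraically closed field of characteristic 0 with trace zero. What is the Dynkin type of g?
type A_7

This is sl(8), which has dimension 8^2 - 1 = 63 and rank 8 - 1 = 7 (a Cartan subalgebra is the diagonal traceless matrices). In the classification of classical Lie algebras, the special linear algebra sl(n+1) has type A_n; here n = 7, so the Dynkin diagram is a chain of 7 nodes with single edges (A_7). Hence the type is A_7.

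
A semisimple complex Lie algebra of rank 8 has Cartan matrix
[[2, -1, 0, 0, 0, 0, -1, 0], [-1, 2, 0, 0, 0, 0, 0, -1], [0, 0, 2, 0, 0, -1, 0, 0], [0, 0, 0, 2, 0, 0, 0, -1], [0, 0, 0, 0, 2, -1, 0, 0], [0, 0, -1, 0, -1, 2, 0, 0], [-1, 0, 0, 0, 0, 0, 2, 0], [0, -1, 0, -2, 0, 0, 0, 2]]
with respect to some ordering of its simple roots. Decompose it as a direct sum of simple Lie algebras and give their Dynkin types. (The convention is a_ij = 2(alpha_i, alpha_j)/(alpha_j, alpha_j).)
The diagram associated to this matrix has two connected components: the simple roots {alpha_3, alpha_5, alpha_6} form a chain of 3 nodes with single edges (A_3), and {alpha_1, alpha_2, alpha_4, alpha_7, alpha_8} form a chain of 5 nodes with a double edge at one end; the terminal node there is the unique short simple root (B_5). A semisimple Lie algebra decomposes uniquely as the direct sum of simple ideals, one per connected component of its Dynkin diagram, so g ≅ A_3 ⊕ B_5 (dimension 15 + 55 = 70).

A3 + B5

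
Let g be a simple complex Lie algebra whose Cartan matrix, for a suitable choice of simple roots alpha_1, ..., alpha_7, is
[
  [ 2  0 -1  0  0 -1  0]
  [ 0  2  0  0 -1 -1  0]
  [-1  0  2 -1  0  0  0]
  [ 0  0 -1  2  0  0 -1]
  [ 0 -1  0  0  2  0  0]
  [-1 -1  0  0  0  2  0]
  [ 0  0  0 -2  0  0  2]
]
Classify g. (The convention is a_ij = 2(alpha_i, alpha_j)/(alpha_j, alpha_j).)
The matrix has rank 7 with 2's on the diagonal. Reading the off-diagonal entries as Dynkin edges (a single edge where a_ij = a_ji = -1; a double or triple edge where a_ij * a_ji = 2 or 3), the diagram is a chain of 7 nodes with a double edge at one end; the terminal node there is the unique long simple root (C_7). One simple-root ordering that puts it in standard form is (alpha_5, alpha_2, alpha_6, alpha_1, alpha_3, alpha_4, alpha_7). So the algebra is type C_7, i.e. sp(14).

C_7 (sp(14))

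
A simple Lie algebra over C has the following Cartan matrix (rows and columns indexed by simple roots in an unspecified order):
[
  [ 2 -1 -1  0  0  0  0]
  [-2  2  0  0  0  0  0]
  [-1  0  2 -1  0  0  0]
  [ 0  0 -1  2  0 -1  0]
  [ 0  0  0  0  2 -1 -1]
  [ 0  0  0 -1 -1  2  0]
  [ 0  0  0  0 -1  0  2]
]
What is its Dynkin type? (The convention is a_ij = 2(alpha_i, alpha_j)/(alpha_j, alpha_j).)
C_7 (sp(14))

The matrix has rank 7 with 2's on the diagonal. Reading the off-diagonal entries as Dynkin edges (a single edge where a_ij = a_ji = -1; a double or triple edge where a_ij * a_ji = 2 or 3), the diagram is a chain of 7 nodes with a double edge at one end; the terminal node there is the unique long simple root (C_7). One simple-root ordering that puts it in standard form is (alpha_7, alpha_5, alpha_6, alpha_4, alpha_3, alpha_1, alpha_2). So the algebra is type C_7, i.e. sp(14).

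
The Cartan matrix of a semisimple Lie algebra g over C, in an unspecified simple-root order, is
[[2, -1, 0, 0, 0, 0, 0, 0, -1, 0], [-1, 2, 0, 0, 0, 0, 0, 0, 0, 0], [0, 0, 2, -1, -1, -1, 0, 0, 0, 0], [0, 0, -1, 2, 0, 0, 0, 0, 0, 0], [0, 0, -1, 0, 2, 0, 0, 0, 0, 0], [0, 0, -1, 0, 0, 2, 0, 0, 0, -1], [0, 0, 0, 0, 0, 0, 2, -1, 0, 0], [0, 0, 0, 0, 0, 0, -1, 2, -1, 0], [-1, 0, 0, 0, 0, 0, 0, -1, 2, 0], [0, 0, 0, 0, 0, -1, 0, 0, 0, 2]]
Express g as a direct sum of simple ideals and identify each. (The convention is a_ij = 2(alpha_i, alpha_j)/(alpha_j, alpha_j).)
The diagram associated to this matrix has two connected components: the simple roots {alpha_1, alpha_2, alpha_7, alpha_8, alpha_9} form a chain of 5 nodes with single edges (A_5), and {alpha_3, alpha_4, alpha_5, alpha_6, alpha_10} form a chain of 3 nodes with a fork of two nodes at one end (D_5). A semisimple Lie algebra decomposes uniquely as the direct sum of simple ideals, one per connected component of its Dynkin diagram, so g ≅ A_5 ⊕ D_5 (dimension 35 + 45 = 80).

A_5 ⊕ D_5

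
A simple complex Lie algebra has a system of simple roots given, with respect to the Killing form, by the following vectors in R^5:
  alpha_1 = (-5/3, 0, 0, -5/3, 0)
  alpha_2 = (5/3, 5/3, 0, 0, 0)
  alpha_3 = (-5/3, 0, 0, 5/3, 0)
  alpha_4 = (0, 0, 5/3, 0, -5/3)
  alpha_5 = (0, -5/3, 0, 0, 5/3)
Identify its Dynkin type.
D_5 (so(10))

Compute the Cartan integers a_ij = 2(alpha_i, alpha_j)/(alpha_j, alpha_j); the resulting 5x5 Cartan matrix is
[[2, -1, 0, 0, 0], [-1, 2, -1, 0, -1], [0, -1, 2, 0, 0], [0, 0, 0, 2, -1], [0, -1, 0, -1, 2]].
All simple roots have the same length, so the diagram is simply laced. The associated Dynkin diagram is a chain of 3 nodes with a fork of two nodes at one end (D_5), so the type is D_5 (the algebra so(10)).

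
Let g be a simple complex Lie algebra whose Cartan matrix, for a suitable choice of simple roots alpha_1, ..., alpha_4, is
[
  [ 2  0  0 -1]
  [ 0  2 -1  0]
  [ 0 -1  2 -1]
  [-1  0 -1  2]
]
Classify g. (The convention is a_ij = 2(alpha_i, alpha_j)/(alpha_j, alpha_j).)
A_4

The matrix has rank 4 with 2's on the diagonal. Reading the off-diagonal entries as Dynkin edges (a single edge where a_ij = a_ji = -1; a double or triple edge where a_ij * a_ji = 2 or 3), the diagram is a chain of 4 nodes with single edges (A_4). One simple-root ordering that puts it in standard form is (alpha_2, alpha_3, alpha_4, alpha_1). So the algebra is type A_4, i.e. sl(5).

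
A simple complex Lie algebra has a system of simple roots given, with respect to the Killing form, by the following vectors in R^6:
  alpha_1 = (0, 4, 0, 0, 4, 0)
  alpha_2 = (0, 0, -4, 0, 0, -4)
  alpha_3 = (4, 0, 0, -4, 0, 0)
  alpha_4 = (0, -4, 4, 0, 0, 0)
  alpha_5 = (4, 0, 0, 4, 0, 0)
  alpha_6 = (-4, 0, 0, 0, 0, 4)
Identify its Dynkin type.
type D_6

Compute the Cartan integers a_ij = 2(alpha_i, alpha_j)/(alpha_j, alpha_j); the resulting 6x6 Cartan matrix is
[[2, 0, 0, -1, 0, 0], [0, 2, 0, -1, 0, -1], [0, 0, 2, 0, 0, -1], [-1, -1, 0, 2, 0, 0], [0, 0, 0, 0, 2, -1], [0, -1, -1, 0, -1, 2]].
All simple roots have the same length, so the diagram is simply laced. The associated Dynkin diagram is a chain of 4 nodes with a fork of two nodes at one end (D_6), so the type is D_6 (the algebra so(12)).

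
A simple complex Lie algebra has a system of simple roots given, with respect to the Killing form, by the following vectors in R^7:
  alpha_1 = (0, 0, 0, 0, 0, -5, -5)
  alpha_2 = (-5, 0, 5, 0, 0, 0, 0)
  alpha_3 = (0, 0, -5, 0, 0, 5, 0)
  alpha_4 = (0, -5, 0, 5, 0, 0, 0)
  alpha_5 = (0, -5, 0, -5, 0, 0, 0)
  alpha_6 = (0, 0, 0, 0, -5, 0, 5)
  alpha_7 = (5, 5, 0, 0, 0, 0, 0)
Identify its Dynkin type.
Compute the Cartan integers a_ij = 2(alpha_i, alpha_j)/(alpha_j, alpha_j); the resulting 7x7 Cartan matrix is
[[2, 0, -1, 0, 0, -1, 0], [0, 2, -1, 0, 0, 0, -1], [-1, -1, 2, 0, 0, 0, 0], [0, 0, 0, 2, 0, 0, -1], [0, 0, 0, 0, 2, 0, -1], [-1, 0, 0, 0, 0, 2, 0], [0, -1, 0, -1, -1, 0, 2]].
All simple roots have the same length, so the diagram is simply laced. The associated Dynkin diagram is a chain of 5 nodes with a fork of two nodes at one end (D_7), so the type is D_7 (the algebra so(14)).

D7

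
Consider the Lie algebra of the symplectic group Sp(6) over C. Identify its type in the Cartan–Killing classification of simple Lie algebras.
C3

This is sp(6), which has dimension 6(6+1)/2 = 21 and rank 6/2 = 3. In the classification of classical Lie algebras, the symplectic algebra sp(2n) has type C_n; here n = 3, so the Dynkin diagram is a chain of 3 nodes with a double edge at one end; the terminal node there is the unique long simple root (C_3). Hence the type is C_3.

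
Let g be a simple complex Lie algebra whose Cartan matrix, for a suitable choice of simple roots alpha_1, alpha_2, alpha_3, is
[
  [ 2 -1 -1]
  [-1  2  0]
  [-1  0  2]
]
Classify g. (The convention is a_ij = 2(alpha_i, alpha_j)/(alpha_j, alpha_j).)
The matrix has rank 3 with 2's on the diagonal. Reading the off-diagonal entries as Dynkin edges (a single edge where a_ij = a_ji = -1; a double or triple edge where a_ij * a_ji = 2 or 3), the diagram is a chain of 3 nodes with single edges (A_3). One simple-root ordering that puts it in standard form is (alpha_3, alpha_1, alpha_2). So the algebra is type A_3, i.e. sl(4).

A_3 (sl(4))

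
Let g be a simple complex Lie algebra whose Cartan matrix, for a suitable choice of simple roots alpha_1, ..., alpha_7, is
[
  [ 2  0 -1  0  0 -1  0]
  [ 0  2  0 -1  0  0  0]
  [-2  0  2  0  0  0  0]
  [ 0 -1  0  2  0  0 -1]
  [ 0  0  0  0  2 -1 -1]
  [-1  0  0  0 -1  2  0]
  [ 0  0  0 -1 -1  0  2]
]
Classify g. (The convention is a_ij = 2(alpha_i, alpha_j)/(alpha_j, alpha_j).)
The matrix has rank 7 with 2's on the diagonal. Reading the off-diagonal entries as Dynkin edges (a single edge where a_ij = a_ji = -1; a double or triple edge where a_ij * a_ji = 2 or 3), the diagram is a chain of 7 nodes with a double edge at one end; the terminal node there is the unique long simple root (C_7). One simple-root ordering that puts it in standard form is (alpha_2, alpha_4, alpha_7, alpha_5, alpha_6, alpha_1, alpha_3). So the algebra is type C_7, i.e. sp(14).

C7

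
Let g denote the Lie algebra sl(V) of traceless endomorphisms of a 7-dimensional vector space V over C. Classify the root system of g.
A_6

This is sl(7), which has dimension 7^2 - 1 = 48 and rank 7 - 1 = 6 (a Cartan subalgebra is the diagonal traceless matrices). In the classification of classical Lie algebras, the special linear algebra sl(n+1) has type A_n; here n = 6, so the Dynkin diagram is a chain of 6 nodes with single edges (A_6). Hence the type is A_6.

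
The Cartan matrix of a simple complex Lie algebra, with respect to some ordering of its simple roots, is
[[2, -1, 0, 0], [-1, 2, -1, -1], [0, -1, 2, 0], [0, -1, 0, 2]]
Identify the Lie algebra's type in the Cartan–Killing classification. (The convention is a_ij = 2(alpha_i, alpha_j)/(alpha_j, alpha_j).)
D_4

The matrix has rank 4 with 2's on the diagonal. Reading the off-diagonal entries as Dynkin edges (a single edge where a_ij = a_ji = -1; a double or triple edge where a_ij * a_ji = 2 or 3), the diagram is a chain of 2 nodes with a fork of two nodes at one end (D_4). One simple-root ordering that puts it in standard form is (alpha_1, alpha_2, alpha_4, alpha_3). So the algebra is type D_4, i.e. so(8).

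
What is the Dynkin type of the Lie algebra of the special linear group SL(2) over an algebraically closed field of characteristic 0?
This is sl(2), which has dimension 2^2 - 1 = 3 and rank 2 - 1 = 1 (a Cartan subalgebra is the diagonal traceless matrices). In the classification of classical Lie algebras, the special linear algebra sl(n+1) has type A_n; here n = 1, so the Dynkin diagram is a chain of 1 nodes with single edges (A_1). Hence the type is A_1.

A1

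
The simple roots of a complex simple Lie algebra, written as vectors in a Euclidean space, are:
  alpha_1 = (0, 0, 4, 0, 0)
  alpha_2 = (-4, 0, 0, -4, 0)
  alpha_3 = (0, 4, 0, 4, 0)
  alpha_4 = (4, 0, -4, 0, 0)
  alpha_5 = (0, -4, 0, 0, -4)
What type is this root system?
Compute the Cartan integers a_ij = 2(alpha_i, alpha_j)/(alpha_j, alpha_j); the resulting 5x5 Cartan matrix is
[[2, 0, 0, -1, 0], [0, 2, -1, -1, 0], [0, -1, 2, 0, -1], [-2, -1, 0, 2, 0], [0, 0, -1, 0, 2]].
The roots have two lengths (squared-length ratio 2:1); the short ones are alpha_{1}. The associated Dynkin diagram is a chain of 5 nodes with a double edge at one end; the terminal node there is the unique short simple root (B_5), so the type is B_5 (the algebra so(11)).

B_5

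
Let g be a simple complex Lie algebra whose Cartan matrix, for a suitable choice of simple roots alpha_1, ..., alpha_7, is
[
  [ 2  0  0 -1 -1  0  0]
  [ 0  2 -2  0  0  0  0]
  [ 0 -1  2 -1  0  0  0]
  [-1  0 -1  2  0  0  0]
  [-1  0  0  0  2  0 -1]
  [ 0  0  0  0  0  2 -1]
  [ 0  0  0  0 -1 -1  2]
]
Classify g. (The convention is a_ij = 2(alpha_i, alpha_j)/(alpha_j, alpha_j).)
C_7

The matrix has rank 7 with 2's on the diagonal. Reading the off-diagonal entries as Dynkin edges (a single edge where a_ij = a_ji = -1; a double or triple edge where a_ij * a_ji = 2 or 3), the diagram is a chain of 7 nodes with a double edge at one end; the terminal node there is the unique long simple root (C_7). One simple-root ordering that puts it in standard form is (alpha_6, alpha_7, alpha_5, alpha_1, alpha_4, alpha_3, alpha_2). So the algebra is type C_7, i.e. sp(14).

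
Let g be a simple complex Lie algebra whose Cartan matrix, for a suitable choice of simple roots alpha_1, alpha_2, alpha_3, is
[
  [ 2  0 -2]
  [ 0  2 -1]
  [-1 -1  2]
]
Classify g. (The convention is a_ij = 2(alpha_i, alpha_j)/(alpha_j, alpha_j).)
The matrix has rank 3 with 2's on the diagonal. Reading the off-diagonal entries as Dynkin edges (a single edge where a_ij = a_ji = -1; a double or triple edge where a_ij * a_ji = 2 or 3), the diagram is a chain of 3 nodes with a double edge at one end; the terminal node there is the unique long simple root (C_3). One simple-root ordering that puts it in standard form is (alpha_2, alpha_3, alpha_1). So the algebra is type C_3, i.e. sp(6).

C_3 (sp(6))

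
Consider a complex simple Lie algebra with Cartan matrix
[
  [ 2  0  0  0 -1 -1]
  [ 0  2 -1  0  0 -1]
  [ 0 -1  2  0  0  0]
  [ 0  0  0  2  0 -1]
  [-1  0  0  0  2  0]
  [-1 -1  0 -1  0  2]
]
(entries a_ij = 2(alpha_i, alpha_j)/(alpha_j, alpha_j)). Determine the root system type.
E_6

The matrix has rank 6 with 2's on the diagonal. Reading the off-diagonal entries as Dynkin edges (a single edge where a_ij = a_ji = -1; a double or triple edge where a_ij * a_ji = 2 or 3), the diagram is a chain of 5 nodes with one extra node attached to the third node from one end (E_6). One simple-root ordering that puts it in standard form is (alpha_5, alpha_4, alpha_1, alpha_6, alpha_2, alpha_3). So the algebra is type E_6.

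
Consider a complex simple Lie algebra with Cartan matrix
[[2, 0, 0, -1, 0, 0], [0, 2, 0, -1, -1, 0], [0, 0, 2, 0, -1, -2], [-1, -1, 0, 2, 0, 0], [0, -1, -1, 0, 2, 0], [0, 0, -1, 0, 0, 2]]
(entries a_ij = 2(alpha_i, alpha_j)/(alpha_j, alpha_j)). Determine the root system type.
The matrix has rank 6 with 2's on the diagonal. Reading the off-diagonal entries as Dynkin edges (a single edge where a_ij = a_ji = -1; a double or triple edge where a_ij * a_ji = 2 or 3), the diagram is a chain of 6 nodes with a double edge at one end; the terminal node there is the unique short simple root (B_6). One simple-root ordering that puts it in standard form is (alpha_1, alpha_4, alpha_2, alpha_5, alpha_3, alpha_6). So the algebra is type B_6, i.e. so(13).

B_6 (so(13))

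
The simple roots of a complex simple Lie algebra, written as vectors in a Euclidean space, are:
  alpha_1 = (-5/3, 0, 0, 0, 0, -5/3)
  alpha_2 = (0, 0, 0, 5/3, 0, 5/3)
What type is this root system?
Compute the Cartan integers a_ij = 2(alpha_i, alpha_j)/(alpha_j, alpha_j); the resulting 2x2 Cartan matrix is
[[2, -1], [-1, 2]].
All simple roots have the same length, so the diagram is simply laced. The associated Dynkin diagram is a chain of 2 nodes with single edges (A_2), so the type is A_2 (the algebra sl(3)).

A_2 (sl(3))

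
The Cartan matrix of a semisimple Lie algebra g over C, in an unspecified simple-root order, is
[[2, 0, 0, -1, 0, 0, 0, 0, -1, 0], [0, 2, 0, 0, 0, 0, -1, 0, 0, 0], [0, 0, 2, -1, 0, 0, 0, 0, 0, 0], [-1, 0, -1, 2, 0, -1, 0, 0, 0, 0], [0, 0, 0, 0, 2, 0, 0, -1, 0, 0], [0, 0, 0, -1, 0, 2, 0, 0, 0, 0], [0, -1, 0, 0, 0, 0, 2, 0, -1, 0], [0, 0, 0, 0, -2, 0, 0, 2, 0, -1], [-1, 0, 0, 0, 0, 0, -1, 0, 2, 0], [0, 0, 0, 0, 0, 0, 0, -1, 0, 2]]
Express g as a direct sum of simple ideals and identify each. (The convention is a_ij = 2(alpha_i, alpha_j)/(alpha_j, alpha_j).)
The diagram associated to this matrix has two connected components: the simple roots {alpha_5, alpha_8, alpha_10} form a chain of 3 nodes with a double edge at one end; the terminal node there is the unique short simple root (B_3), and {alpha_1, alpha_2, alpha_3, alpha_4, alpha_6, alpha_7, alpha_9} form a chain of 5 nodes with a fork of two nodes at one end (D_7). A semisimple Lie algebra decomposes uniquely as the direct sum of simple ideals, one per connected component of its Dynkin diagram, so g ≅ B_3 ⊕ D_7 (dimension 21 + 91 = 112).

type B_3 + type D_7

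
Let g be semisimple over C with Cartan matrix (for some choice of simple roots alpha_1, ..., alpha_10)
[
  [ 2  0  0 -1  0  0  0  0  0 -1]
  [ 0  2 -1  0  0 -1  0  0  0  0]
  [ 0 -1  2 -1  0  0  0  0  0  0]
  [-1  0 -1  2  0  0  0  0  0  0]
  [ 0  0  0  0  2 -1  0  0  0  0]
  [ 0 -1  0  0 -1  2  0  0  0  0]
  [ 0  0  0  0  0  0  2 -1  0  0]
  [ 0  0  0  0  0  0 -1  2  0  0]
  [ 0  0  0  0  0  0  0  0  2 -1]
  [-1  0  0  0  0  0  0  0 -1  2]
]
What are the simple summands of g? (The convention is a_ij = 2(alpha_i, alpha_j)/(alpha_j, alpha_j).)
A_2 (sl(3)) + A_8 (sl(9))

The diagram associated to this matrix has two connected components: the simple roots {alpha_7, alpha_8} form a chain of 2 nodes with single edges (A_2), and {alpha_1, alpha_2, alpha_3, alpha_4, alpha_5, alpha_6, alpha_9, alpha_10} form a chain of 8 nodes with single edges (A_8). A semisimple Lie algebra decomposes uniquely as the direct sum of simple ideals, one per connected component of its Dynkin diagram, so g ≅ A_2 ⊕ A_8 (dimension 8 + 80 = 88).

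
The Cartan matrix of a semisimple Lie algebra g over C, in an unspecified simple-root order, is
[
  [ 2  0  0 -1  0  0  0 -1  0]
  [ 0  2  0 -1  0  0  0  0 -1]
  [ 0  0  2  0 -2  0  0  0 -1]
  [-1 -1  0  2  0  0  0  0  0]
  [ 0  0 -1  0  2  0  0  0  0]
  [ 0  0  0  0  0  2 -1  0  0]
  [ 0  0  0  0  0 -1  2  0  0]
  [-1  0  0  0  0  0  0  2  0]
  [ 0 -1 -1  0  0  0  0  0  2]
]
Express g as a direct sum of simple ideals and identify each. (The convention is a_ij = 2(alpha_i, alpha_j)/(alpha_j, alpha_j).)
The diagram associated to this matrix has two connected components: the simple roots {alpha_6, alpha_7} form a chain of 2 nodes with single edges (A_2), and {alpha_1, alpha_2, alpha_3, alpha_4, alpha_5, alpha_8, alpha_9} form a chain of 7 nodes with a double edge at one end; the terminal node there is the unique short simple root (B_7). A semisimple Lie algebra decomposes uniquely as the direct sum of simple ideals, one per connected component of its Dynkin diagram, so g ≅ A_2 ⊕ B_7 (dimension 8 + 105 = 113).

A_2 (sl(3)) ⊕ B_7 (so(15))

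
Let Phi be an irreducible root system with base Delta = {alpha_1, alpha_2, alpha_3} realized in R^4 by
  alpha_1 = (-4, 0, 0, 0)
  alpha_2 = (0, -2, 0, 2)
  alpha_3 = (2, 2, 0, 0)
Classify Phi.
type C_3

Compute the Cartan integers a_ij = 2(alpha_i, alpha_j)/(alpha_j, alpha_j); the resulting 3x3 Cartan matrix is
[[2, 0, -2], [0, 2, -1], [-1, -1, 2]].
The roots have two lengths (squared-length ratio 2:1); the short ones are alpha_{2,3}. The associated Dynkin diagram is a chain of 3 nodes with a double edge at one end; the terminal node there is the unique long simple root (C_3), so the type is C_3 (the algebra sp(6)).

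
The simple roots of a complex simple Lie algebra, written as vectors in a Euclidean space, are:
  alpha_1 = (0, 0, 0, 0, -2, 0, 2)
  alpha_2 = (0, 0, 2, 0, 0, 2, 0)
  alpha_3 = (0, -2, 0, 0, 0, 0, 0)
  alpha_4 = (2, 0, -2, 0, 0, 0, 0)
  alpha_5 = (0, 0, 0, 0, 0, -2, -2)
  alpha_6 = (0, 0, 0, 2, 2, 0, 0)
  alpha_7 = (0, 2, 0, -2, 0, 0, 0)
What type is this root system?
Compute the Cartan integers a_ij = 2(alpha_i, alpha_j)/(alpha_j, alpha_j); the resulting 7x7 Cartan matrix is
[[2, 0, 0, 0, -1, -1, 0], [0, 2, 0, -1, -1, 0, 0], [0, 0, 2, 0, 0, 0, -1], [0, -1, 0, 2, 0, 0, 0], [-1, -1, 0, 0, 2, 0, 0], [-1, 0, 0, 0, 0, 2, -1], [0, 0, -2, 0, 0, -1, 2]].
The roots have two lengths (squared-length ratio 2:1); the short ones are alpha_{3}. The associated Dynkin diagram is a chain of 7 nodes with a double edge at one end; the terminal node there is the unique short simple root (B_7), so the type is B_7 (the algebra so(15)).

B_7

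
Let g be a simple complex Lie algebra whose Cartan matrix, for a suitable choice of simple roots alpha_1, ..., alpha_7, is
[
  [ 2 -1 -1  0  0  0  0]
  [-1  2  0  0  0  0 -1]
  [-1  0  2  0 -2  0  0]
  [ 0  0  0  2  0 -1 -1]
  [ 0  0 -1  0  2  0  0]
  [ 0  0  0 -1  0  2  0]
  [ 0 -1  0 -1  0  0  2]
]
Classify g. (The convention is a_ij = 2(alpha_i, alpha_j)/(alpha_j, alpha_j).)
The matrix has rank 7 with 2's on the diagonal. Reading the off-diagonal entries as Dynkin edges (a single edge where a_ij = a_ji = -1; a double or triple edge where a_ij * a_ji = 2 or 3), the diagram is a chain of 7 nodes with a double edge at one end; the terminal node there is the unique short simple root (B_7). One simple-root ordering that puts it in standard form is (alpha_6, alpha_4, alpha_7, alpha_2, alpha_1, alpha_3, alpha_5). So the algebra is type B_7, i.e. so(15).

B7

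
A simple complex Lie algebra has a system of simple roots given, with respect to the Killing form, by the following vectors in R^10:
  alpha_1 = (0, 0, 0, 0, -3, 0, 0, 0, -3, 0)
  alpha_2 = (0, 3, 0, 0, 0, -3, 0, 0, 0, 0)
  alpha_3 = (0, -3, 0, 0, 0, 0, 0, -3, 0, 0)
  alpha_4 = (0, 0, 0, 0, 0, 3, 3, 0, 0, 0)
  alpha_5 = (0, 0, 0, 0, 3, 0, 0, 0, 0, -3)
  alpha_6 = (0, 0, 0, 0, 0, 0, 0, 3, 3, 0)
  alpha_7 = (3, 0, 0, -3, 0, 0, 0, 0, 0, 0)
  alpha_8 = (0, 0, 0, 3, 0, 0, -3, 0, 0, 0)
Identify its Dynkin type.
Compute the Cartan integers a_ij = 2(alpha_i, alpha_j)/(alpha_j, alpha_j); the resulting 8x8 Cartan matrix is
[[2, 0, 0, 0, -1, -1, 0, 0], [0, 2, -1, -1, 0, 0, 0, 0], [0, -1, 2, 0, 0, -1, 0, 0], [0, -1, 0, 2, 0, 0, 0, -1], [-1, 0, 0, 0, 2, 0, 0, 0], [-1, 0, -1, 0, 0, 2, 0, 0], [0, 0, 0, 0, 0, 0, 2, -1], [0, 0, 0, -1, 0, 0, -1, 2]].
All simple roots have the same length, so the diagram is simply laced. The associated Dynkin diagram is a chain of 8 nodes with single edges (A_8), so the type is A_8 (the algebra sl(9)).

A8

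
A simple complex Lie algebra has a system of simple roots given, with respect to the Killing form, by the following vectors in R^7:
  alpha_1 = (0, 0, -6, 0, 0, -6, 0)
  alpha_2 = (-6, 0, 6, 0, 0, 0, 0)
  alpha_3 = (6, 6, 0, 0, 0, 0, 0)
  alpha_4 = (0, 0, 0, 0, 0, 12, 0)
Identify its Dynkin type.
Compute the Cartan integers a_ij = 2(alpha_i, alpha_j)/(alpha_j, alpha_j); the resulting 4x4 Cartan matrix is
[[2, -1, 0, -1], [-1, 2, -1, 0], [0, -1, 2, 0], [-2, 0, 0, 2]].
The roots have two lengths (squared-length ratio 2:1); the short ones are alpha_{1,2,3}. The associated Dynkin diagram is a chain of 4 nodes with a double edge at one end; the terminal node there is the unique long simple root (C_4), so the type is C_4 (the algebra sp(8)).

C_4 (sp(8))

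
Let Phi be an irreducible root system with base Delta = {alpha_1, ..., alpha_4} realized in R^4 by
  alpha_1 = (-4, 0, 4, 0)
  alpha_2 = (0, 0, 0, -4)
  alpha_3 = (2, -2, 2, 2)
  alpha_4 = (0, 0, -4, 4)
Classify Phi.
Compute the Cartan integers a_ij = 2(alpha_i, alpha_j)/(alpha_j, alpha_j); the resulting 4x4 Cartan matrix is
[[2, 0, 0, -1], [0, 2, -1, -1], [0, -1, 2, 0], [-1, -2, 0, 2]].
The roots have two lengths (squared-length ratio 2:1); the short ones are alpha_{2,3}. The associated Dynkin diagram is a chain of 4 nodes with a double edge between the middle two (F_4), so the type is F_4.

F_4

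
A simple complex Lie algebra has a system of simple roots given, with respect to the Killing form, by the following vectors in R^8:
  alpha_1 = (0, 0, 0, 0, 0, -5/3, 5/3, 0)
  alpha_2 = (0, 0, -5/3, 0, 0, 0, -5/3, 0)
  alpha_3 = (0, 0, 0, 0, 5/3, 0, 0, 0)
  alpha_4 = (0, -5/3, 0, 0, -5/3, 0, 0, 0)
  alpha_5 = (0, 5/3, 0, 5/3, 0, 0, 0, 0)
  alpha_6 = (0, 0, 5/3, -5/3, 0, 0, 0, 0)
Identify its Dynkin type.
Compute the Cartan integers a_ij = 2(alpha_i, alpha_j)/(alpha_j, alpha_j); the resulting 6x6 Cartan matrix is
[[2, -1, 0, 0, 0, 0], [-1, 2, 0, 0, 0, -1], [0, 0, 2, -1, 0, 0], [0, 0, -2, 2, -1, 0], [0, 0, 0, -1, 2, -1], [0, -1, 0, 0, -1, 2]].
The roots have two lengths (squared-length ratio 2:1); the short ones are alpha_{3}. The associated Dynkin diagram is a chain of 6 nodes with a double edge at one end; the terminal node there is the unique short simple root (B_6), so the type is B_6 (the algebra so(13)).

B_6 (so(13))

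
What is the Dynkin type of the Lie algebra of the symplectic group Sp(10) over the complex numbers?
C_5 (sp(10))

This is sp(10), which has dimension 10(10+1)/2 = 55 and rank 10/2 = 5. In the classification of classical Lie algebras, the symplectic algebra sp(2n) has type C_n; here n = 5, so the Dynkin diagram is a chain of 5 nodes with a double edge at one end; the terminal node there is the unique long simple root (C_5). Hence the type is C_5.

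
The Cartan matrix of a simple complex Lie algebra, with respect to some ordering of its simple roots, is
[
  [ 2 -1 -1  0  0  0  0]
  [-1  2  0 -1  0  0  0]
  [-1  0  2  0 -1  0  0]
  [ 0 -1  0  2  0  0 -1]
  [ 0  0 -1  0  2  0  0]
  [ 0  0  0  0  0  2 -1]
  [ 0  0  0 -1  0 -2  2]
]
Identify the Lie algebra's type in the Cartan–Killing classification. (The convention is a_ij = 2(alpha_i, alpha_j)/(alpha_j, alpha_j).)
The matrix has rank 7 with 2's on the diagonal. Reading the off-diagonal entries as Dynkin edges (a single edge where a_ij = a_ji = -1; a double or triple edge where a_ij * a_ji = 2 or 3), the diagram is a chain of 7 nodes with a double edge at one end; the terminal node there is the unique short simple root (B_7). One simple-root ordering that puts it in standard form is (alpha_5, alpha_3, alpha_1, alpha_2, alpha_4, alpha_7, alpha_6). So the algebra is type B_7, i.e. so(15).

B_7 (so(15))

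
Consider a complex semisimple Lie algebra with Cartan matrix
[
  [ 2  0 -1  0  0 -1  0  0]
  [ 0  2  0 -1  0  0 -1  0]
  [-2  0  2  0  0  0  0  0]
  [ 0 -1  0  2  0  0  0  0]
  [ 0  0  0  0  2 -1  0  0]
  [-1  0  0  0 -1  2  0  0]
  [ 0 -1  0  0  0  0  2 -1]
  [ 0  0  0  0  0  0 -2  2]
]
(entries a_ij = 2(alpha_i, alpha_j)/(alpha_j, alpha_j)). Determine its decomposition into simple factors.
type C_4 + type C_4

The diagram associated to this matrix has two connected components: the simple roots {alpha_2, alpha_4, alpha_7, alpha_8} form a chain of 4 nodes with a double edge at one end; the terminal node there is the unique long simple root (C_4), and {alpha_1, alpha_3, alpha_5, alpha_6} form a chain of 4 nodes with a double edge at one end; the terminal node there is the unique long simple root (C_4). A semisimple Lie algebra decomposes uniquely as the direct sum of simple ideals, one per connected component of its Dynkin diagram, so g ≅ C_4 ⊕ C_4 (dimension 36 + 36 = 72).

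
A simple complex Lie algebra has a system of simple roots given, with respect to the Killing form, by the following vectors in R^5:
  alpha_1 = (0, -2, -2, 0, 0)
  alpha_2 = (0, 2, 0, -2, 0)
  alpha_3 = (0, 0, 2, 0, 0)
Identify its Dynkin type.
type B_3

Compute the Cartan integers a_ij = 2(alpha_i, alpha_j)/(alpha_j, alpha_j); the resulting 3x3 Cartan matrix is
[[2, -1, -2], [-1, 2, 0], [-1, 0, 2]].
The roots have two lengths (squared-length ratio 2:1); the short ones are alpha_{3}. The associated Dynkin diagram is a chain of 3 nodes with a double edge at one end; the terminal node there is the unique short simple root (B_3), so the type is B_3 (the algebra so(7)).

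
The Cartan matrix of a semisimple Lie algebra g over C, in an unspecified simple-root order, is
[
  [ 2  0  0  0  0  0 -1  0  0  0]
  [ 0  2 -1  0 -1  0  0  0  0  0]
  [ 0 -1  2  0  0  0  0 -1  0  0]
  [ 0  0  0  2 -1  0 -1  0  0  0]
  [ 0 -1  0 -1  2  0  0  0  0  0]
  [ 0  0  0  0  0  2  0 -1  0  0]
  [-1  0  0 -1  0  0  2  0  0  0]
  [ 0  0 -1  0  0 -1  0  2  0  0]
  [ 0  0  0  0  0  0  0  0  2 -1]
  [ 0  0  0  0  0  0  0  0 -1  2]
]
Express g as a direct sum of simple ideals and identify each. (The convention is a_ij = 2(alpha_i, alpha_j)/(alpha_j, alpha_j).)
The diagram associated to this matrix has two connected components: the simple roots {alpha_9, alpha_10} form a chain of 2 nodes with single edges (A_2), and {alpha_1, alpha_2, alpha_3, alpha_4, alpha_5, alpha_6, alpha_7, alpha_8} form a chain of 8 nodes with single edges (A_8). A semisimple Lie algebra decomposes uniquely as the direct sum of simple ideals, one per connected component of its Dynkin diagram, so g ≅ A_2 ⊕ A_8 (dimension 8 + 80 = 88).

type A_2 + type A_8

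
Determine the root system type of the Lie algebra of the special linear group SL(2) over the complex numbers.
A_1

This is sl(2), which has dimension 2^2 - 1 = 3 and rank 2 - 1 = 1 (a Cartan subalgebra is the diagonal traceless matrices). In the classification of classical Lie algebras, the special linear algebra sl(n+1) has type A_n; here n = 1, so the Dynkin diagram is a chain of 1 nodes with single edges (A_1). Hence the type is A_1.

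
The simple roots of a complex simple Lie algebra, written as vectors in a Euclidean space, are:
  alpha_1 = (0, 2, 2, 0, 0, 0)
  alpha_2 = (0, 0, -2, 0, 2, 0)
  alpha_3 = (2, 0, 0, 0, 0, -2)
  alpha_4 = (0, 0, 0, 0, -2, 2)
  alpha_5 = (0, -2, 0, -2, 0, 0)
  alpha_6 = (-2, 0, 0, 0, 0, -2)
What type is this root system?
type D_6

Compute the Cartan integers a_ij = 2(alpha_i, alpha_j)/(alpha_j, alpha_j); the resulting 6x6 Cartan matrix is
[[2, -1, 0, 0, -1, 0], [-1, 2, 0, -1, 0, 0], [0, 0, 2, -1, 0, 0], [0, -1, -1, 2, 0, -1], [-1, 0, 0, 0, 2, 0], [0, 0, 0, -1, 0, 2]].
All simple roots have the same length, so the diagram is simply laced. The associated Dynkin diagram is a chain of 4 nodes with a fork of two nodes at one end (D_6), so the type is D_6 (the algebra so(12)).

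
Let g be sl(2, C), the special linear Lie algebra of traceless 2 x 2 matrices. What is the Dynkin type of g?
This is sl(2), which has dimension 2^2 - 1 = 3 and rank 2 - 1 = 1 (a Cartan subalgebra is the diagonal traceless matrices). In the classification of classical Lie algebras, the special linear algebra sl(n+1) has type A_n; here n = 1, so the Dynkin diagram is a chain of 1 nodes with single edges (A_1). Hence the type is A_1.

A1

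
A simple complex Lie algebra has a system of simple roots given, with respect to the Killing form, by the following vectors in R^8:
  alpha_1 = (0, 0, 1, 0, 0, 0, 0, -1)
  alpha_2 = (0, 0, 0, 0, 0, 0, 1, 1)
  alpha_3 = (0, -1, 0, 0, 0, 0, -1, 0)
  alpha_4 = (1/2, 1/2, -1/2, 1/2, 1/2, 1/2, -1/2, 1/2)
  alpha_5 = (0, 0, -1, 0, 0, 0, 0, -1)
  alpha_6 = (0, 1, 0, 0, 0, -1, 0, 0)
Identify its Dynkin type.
E_6

Compute the Cartan integers a_ij = 2(alpha_i, alpha_j)/(alpha_j, alpha_j); the resulting 6x6 Cartan matrix is
[[2, -1, 0, -1, 0, 0], [-1, 2, -1, 0, -1, 0], [0, -1, 2, 0, 0, -1], [-1, 0, 0, 2, 0, 0], [0, -1, 0, 0, 2, 0], [0, 0, -1, 0, 0, 2]].
All simple roots have the same length, so the diagram is simply laced. The associated Dynkin diagram is a chain of 5 nodes with one extra node attached to the third node from one end (E_6), so the type is E_6.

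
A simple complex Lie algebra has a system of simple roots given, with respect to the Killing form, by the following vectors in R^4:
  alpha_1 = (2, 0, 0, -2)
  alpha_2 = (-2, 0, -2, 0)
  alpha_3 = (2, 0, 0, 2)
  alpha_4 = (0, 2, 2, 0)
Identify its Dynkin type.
type D_4

Compute the Cartan integers a_ij = 2(alpha_i, alpha_j)/(alpha_j, alpha_j); the resulting 4x4 Cartan matrix is
[[2, -1, 0, 0], [-1, 2, -1, -1], [0, -1, 2, 0], [0, -1, 0, 2]].
All simple roots have the same length, so the diagram is simply laced. The associated Dynkin diagram is a chain of 2 nodes with a fork of two nodes at one end (D_4), so the type is D_4 (the algebra so(8)).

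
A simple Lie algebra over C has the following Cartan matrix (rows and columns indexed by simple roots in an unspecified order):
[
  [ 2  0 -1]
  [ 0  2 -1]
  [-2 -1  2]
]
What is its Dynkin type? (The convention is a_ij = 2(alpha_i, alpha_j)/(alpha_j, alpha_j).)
The matrix has rank 3 with 2's on the diagonal. Reading the off-diagonal entries as Dynkin edges (a single edge where a_ij = a_ji = -1; a double or triple edge where a_ij * a_ji = 2 or 3), the diagram is a chain of 3 nodes with a double edge at one end; the terminal node there is the unique short simple root (B_3). One simple-root ordering that puts it in standard form is (alpha_2, alpha_3, alpha_1). So the algebra is type B_3, i.e. so(7).

B3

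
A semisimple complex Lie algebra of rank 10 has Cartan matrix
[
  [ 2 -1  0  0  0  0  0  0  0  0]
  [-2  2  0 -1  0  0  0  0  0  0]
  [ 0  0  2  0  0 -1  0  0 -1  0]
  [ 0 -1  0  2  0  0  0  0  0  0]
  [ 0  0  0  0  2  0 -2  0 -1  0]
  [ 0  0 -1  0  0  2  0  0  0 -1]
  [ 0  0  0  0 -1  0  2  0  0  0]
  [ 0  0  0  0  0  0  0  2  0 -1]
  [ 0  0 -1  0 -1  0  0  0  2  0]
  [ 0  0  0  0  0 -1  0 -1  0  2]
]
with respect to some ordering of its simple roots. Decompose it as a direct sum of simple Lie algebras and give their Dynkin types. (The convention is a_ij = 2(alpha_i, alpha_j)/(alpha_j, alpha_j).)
The diagram associated to this matrix has two connected components: the simple roots {alpha_1, alpha_2, alpha_4} form a chain of 3 nodes with a double edge at one end; the terminal node there is the unique short simple root (B_3), and {alpha_3, alpha_5, alpha_6, alpha_7, alpha_8, alpha_9, alpha_10} form a chain of 7 nodes with a double edge at one end; the terminal node there is the unique short simple root (B_7). A semisimple Lie algebra decomposes uniquely as the direct sum of simple ideals, one per connected component of its Dynkin diagram, so g ≅ B_3 ⊕ B_7 (dimension 21 + 105 = 126).

B3 ⊕ B7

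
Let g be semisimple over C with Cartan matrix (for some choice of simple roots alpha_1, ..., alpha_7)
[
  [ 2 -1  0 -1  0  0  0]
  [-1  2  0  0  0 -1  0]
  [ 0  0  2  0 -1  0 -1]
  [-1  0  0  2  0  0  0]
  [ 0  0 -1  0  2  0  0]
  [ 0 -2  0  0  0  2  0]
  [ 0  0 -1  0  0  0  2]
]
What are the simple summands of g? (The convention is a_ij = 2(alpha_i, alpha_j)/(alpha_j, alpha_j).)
A_3 + C_4

The diagram associated to this matrix has two connected components: the simple roots {alpha_3, alpha_5, alpha_7} form a chain of 3 nodes with single edges (A_3), and {alpha_1, alpha_2, alpha_4, alpha_6} form a chain of 4 nodes with a double edge at one end; the terminal node there is the unique long simple root (C_4). A semisimple Lie algebra decomposes uniquely as the direct sum of simple ideals, one per connected component of its Dynkin diagram, so g ≅ A_3 ⊕ C_4 (dimension 15 + 36 = 51).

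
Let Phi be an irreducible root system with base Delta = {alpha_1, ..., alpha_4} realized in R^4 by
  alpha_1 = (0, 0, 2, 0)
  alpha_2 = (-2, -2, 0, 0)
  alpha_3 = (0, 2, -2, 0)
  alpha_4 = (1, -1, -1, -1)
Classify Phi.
Compute the Cartan integers a_ij = 2(alpha_i, alpha_j)/(alpha_j, alpha_j); the resulting 4x4 Cartan matrix is
[[2, 0, -1, -1], [0, 2, -1, 0], [-2, -1, 2, 0], [-1, 0, 0, 2]].
The roots have two lengths (squared-length ratio 2:1); the short ones are alpha_{1,4}. The associated Dynkin diagram is a chain of 4 nodes with a double edge between the middle two (F_4), so the type is F_4.

type F_4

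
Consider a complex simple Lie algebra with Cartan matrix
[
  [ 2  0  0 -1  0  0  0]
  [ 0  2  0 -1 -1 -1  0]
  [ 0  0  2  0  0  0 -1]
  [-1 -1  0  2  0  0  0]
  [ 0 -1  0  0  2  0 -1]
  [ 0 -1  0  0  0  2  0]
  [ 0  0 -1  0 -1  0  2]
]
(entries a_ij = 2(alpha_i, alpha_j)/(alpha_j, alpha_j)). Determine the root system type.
The matrix has rank 7 with 2's on the diagonal. Reading the off-diagonal entries as Dynkin edges (a single edge where a_ij = a_ji = -1; a double or triple edge where a_ij * a_ji = 2 or 3), the diagram is a chain of 6 nodes with one extra node attached to the third node from one end (E_7). One simple-root ordering that puts it in standard form is (alpha_1, alpha_6, alpha_4, alpha_2, alpha_5, alpha_7, alpha_3). So the algebra is type E_7.

type E_7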